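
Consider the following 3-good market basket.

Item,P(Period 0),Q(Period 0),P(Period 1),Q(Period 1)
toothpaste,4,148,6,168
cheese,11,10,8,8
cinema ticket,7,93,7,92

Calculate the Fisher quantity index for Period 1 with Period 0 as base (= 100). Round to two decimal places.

104.87

Laspeyres component (base-period weights):
ΣP(Period 0)Q(Period 1) = 4×168 + 11×8 + 7×92 = 672 + 88 + 644 = 1404
ΣP(Period 0)Q(Period 0) = 4×148 + 11×10 + 7×93 = 592 + 110 + 651 = 1353
L = 1404 / 1353 × 100 = 103.7694
Paasche component (current-period weights):
ΣP(Period 1)Q(Period 1) = 6×168 + 8×8 + 7×92 = 1008 + 64 + 644 = 1716
ΣP(Period 1)Q(Period 0) = 6×148 + 8×10 + 7×93 = 888 + 80 + 651 = 1619
P = 1716 / 1619 × 100 = 105.9914
Fisher = √(L × P) = √(103.7694 × 105.9914) = 104.8745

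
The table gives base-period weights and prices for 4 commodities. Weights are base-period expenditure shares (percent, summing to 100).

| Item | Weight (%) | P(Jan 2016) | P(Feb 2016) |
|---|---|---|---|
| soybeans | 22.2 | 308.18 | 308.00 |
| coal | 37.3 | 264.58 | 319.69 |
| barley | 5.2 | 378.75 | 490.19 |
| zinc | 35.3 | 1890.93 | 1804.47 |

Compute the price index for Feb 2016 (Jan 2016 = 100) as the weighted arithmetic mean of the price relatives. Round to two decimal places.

soybeans: 22.2 × (308.00/308.18) = 22.2 × 0.999416 = 22.1870
coal: 37.3 × (319.69/264.58) = 37.3 × 1.208292 = 45.0693
barley: 5.2 × (490.19/378.75) = 5.2 × 1.294231 = 6.7300
zinc: 35.3 × (1804.47/1890.93) = 35.3 × 0.954276 = 33.6860
Index = Σ wᵢ·(p₁ᵢ/p₀ᵢ) = 22.1870 + 45.0693 + 6.7300 + 33.6860 = 107.6723

107.67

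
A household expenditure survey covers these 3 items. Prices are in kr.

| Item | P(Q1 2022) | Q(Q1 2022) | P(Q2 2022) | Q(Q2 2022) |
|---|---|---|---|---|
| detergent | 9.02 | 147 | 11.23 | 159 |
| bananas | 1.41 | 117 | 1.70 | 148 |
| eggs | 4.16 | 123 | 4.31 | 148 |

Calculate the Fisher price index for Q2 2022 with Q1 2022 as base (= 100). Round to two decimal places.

Laspeyres component (base-period weights):
ΣP(Q2 2022)Q(Q1 2022) = 11.23×147 + 1.70×117 + 4.31×123 = 1650.81 + 198.9 + 530.13 = 2379.84
ΣP(Q1 2022)Q(Q1 2022) = 9.02×147 + 1.41×117 + 4.16×123 = 1325.94 + 164.97 + 511.68 = 2002.59
L = 2379.84 / 2002.59 × 100 = 118.8381
Paasche component (current-period weights):
ΣP(Q2 2022)Q(Q2 2022) = 11.23×159 + 1.70×148 + 4.31×148 = 1785.57 + 251.6 + 637.88 = 2675.05
ΣP(Q1 2022)Q(Q2 2022) = 9.02×159 + 1.41×148 + 4.16×148 = 1434.18 + 208.68 + 615.68 = 2258.54
P = 2675.05 / 2258.54 × 100 = 118.4416
Fisher = √(L × P) = √(118.8381 × 118.4416) = 118.6397

118.64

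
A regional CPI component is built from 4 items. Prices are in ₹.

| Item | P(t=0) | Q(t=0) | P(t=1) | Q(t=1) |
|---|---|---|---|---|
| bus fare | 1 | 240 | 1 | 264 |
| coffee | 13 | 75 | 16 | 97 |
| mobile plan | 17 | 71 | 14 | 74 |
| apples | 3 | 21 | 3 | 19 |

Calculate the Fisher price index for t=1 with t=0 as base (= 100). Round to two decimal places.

101.45

Laspeyres component (base-period weights):
ΣP(t=1)Q(t=0) = 1×240 + 16×75 + 14×71 + 3×21 = 240 + 1200 + 994 + 63 = 2497
ΣP(t=0)Q(t=0) = 1×240 + 13×75 + 17×71 + 3×21 = 240 + 975 + 1207 + 63 = 2485
L = 2497 / 2485 × 100 = 100.4829
Paasche component (current-period weights):
ΣP(t=1)Q(t=1) = 1×264 + 16×97 + 14×74 + 3×19 = 264 + 1552 + 1036 + 57 = 2909
ΣP(t=0)Q(t=1) = 1×264 + 13×97 + 17×74 + 3×19 = 264 + 1261 + 1258 + 57 = 2840
P = 2909 / 2840 × 100 = 102.4296
Fisher = √(L × P) = √(100.4829 × 102.4296) = 101.4516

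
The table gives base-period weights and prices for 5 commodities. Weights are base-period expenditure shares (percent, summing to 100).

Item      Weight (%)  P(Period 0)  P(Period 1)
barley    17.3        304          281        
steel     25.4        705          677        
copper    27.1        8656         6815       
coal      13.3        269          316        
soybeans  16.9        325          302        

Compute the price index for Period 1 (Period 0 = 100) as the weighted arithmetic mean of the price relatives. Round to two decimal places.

barley: 17.3 × (281/304) = 17.3 × 0.924342 = 15.9911
steel: 25.4 × (677/705) = 25.4 × 0.960284 = 24.3912
copper: 27.1 × (6815/8656) = 27.1 × 0.787315 = 21.3362
coal: 13.3 × (316/269) = 13.3 × 1.174721 = 15.6238
soybeans: 16.9 × (302/325) = 16.9 × 0.929231 = 15.7040
Index = Σ wᵢ·(p₁ᵢ/p₀ᵢ) = 15.9911 + 24.3912 + 21.3362 + 15.6238 + 15.7040 = 93.0464

93.05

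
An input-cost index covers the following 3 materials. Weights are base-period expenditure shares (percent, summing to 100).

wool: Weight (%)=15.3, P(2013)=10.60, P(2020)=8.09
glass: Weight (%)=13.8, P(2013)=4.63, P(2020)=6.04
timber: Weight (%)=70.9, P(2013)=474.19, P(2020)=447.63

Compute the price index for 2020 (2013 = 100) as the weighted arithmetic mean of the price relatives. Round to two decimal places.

wool: 15.3 × (8.09/10.60) = 15.3 × 0.763208 = 11.6771
glass: 13.8 × (6.04/4.63) = 13.8 × 1.304536 = 18.0026
timber: 70.9 × (447.63/474.19) = 70.9 × 0.943989 = 66.9288
Index = Σ wᵢ·(p₁ᵢ/p₀ᵢ) = 11.6771 + 18.0026 + 66.9288 = 96.6085

96.61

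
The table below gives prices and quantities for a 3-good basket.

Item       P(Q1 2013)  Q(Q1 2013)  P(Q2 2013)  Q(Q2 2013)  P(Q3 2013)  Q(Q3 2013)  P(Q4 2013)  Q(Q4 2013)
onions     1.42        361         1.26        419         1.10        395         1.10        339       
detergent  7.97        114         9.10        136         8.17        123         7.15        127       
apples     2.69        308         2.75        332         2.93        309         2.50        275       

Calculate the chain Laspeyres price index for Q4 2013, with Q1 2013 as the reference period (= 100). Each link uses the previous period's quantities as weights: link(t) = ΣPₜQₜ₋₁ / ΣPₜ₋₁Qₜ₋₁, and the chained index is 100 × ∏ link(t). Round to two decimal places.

87.90

Link Q1 2013→Q2 2013:
ΣP(Q2 2013)Q(Q1 2013) = 1.26×361 + 9.10×114 + 2.75×308 = 454.86 + 1037.4 + 847 = 2339.26
ΣP(Q1 2013)Q(Q1 2013) = 1.42×361 + 7.97×114 + 2.69×308 = 512.62 + 908.58 + 828.52 = 2249.72
link = 2339.26/2249.72 = 1.039801
Link Q2 2013→Q3 2013:
ΣP(Q3 2013)Q(Q2 2013) = 1.10×419 + 8.17×136 + 2.93×332 = 460.9 + 1111.12 + 972.76 = 2544.78
ΣP(Q2 2013)Q(Q2 2013) = 1.26×419 + 9.10×136 + 2.75×332 = 527.94 + 1237.6 + 913 = 2678.54
link = 2544.78/2678.54 = 0.950062
Link Q3 2013→Q4 2013:
ΣP(Q4 2013)Q(Q3 2013) = 1.10×395 + 7.15×123 + 2.50×309 = 434.5 + 879.45 + 772.5 = 2086.45
ΣP(Q3 2013)Q(Q3 2013) = 1.10×395 + 8.17×123 + 2.93×309 = 434.5 + 1004.91 + 905.37 = 2344.78
link = 2086.45/2344.78 = 0.889828
Chained index = 100 × 1.039801 × 0.950062 × 0.889828 = 87.9039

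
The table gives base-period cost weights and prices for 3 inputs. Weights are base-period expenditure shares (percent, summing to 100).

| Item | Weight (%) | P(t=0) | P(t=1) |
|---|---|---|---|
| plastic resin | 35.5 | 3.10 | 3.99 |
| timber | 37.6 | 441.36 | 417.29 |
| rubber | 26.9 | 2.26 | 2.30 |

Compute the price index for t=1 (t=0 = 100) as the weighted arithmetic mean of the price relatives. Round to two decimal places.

plastic resin: 35.5 × (3.99/3.10) = 35.5 × 1.287097 = 45.6919
timber: 37.6 × (417.29/441.36) = 37.6 × 0.945464 = 35.5494
rubber: 26.9 × (2.30/2.26) = 26.9 × 1.017699 = 27.3761
Index = Σ wᵢ·(p₁ᵢ/p₀ᵢ) = 45.6919 + 35.5494 + 27.3761 = 108.6175

108.62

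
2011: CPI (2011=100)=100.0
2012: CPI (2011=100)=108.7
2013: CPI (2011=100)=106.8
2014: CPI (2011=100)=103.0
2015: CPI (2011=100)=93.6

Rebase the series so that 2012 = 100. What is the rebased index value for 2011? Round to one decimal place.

Rebased(2011) = 100.0 / 108.7 × 100 = 91.9963

92.0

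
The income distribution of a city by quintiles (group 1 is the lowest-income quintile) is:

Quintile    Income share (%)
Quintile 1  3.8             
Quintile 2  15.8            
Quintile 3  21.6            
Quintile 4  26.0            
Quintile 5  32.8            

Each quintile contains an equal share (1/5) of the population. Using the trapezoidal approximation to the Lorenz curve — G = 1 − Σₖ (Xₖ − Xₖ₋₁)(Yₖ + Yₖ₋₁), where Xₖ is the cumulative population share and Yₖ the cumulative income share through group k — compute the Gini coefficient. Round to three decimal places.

0.273

Cumulative income shares Yₖ: 0.0380, 0.1960, 0.4120, 0.6720, 1.0000
Σ (Xₖ−Xₖ₋₁)(Yₖ+Yₖ₋₁) = (1/5)(0.0380+0.0000) + (1/5)(0.1960+0.0380) + (1/5)(0.4120+0.1960) + (1/5)(0.6720+0.4120) + (1/5)(1.0000+0.6720)
  = 0.0076 + 0.0468 + 0.1216 + 0.2168 + 0.3344 = 0.7272
G = 1 − 0.7272 = 0.2728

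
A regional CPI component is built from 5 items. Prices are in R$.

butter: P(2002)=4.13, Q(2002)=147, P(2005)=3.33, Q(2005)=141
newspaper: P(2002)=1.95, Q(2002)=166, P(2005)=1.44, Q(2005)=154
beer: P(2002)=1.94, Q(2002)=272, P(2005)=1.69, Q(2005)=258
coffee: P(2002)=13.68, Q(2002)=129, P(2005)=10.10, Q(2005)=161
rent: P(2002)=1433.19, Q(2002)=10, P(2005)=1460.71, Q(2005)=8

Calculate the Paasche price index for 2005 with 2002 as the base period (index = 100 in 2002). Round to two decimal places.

Paasche price index uses current-period quantities as weights.
ΣP(2005)·Q(2005) = 3.33×141 + 1.44×154 + 1.69×258 + 10.10×161 + 1460.71×8 = 469.53 + 221.76 + 436.02 + 1626.1 + 11685.68 = 14439.09
ΣP(2002)·Q(2005) = 4.13×141 + 1.95×154 + 1.94×258 + 13.68×161 + 1433.19×8 = 582.33 + 300.3 + 500.52 + 2202.48 + 11465.52 = 15051.15
Index = 14439.09 / 15051.15 × 100 = 95.9335

95.93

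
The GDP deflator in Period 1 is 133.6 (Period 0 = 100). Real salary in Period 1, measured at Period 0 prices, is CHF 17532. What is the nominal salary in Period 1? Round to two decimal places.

23422.75

Nominal = Real × (Index/100) = 17532 × (133.6/100)
        = 17532 × 1.336 = 23422.7520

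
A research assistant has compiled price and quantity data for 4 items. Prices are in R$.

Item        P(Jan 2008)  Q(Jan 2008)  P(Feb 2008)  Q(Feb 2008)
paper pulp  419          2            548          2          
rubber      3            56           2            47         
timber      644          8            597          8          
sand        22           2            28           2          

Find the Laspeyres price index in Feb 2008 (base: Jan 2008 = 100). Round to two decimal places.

Laspeyres price index uses base-period quantities as weights.
ΣP(Feb 2008)·Q(Jan 2008) = 548×2 + 2×56 + 597×8 + 28×2 = 1096 + 112 + 4776 + 56 = 6040
ΣP(Jan 2008)·Q(Jan 2008) = 419×2 + 3×56 + 644×8 + 22×2 = 838 + 168 + 5152 + 44 = 6202
Index = 6040 / 6202 × 100 = 97.3879

97.39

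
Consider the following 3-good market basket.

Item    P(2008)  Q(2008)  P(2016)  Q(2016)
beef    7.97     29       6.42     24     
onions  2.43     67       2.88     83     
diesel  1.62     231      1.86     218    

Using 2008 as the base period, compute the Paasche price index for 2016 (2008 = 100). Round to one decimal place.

107.0

Paasche price index uses current-period quantities as weights.
ΣP(2016)·Q(2016) = 6.42×24 + 2.88×83 + 1.86×218 = 154.08 + 239.04 + 405.48 = 798.6
ΣP(2008)·Q(2016) = 7.97×24 + 2.43×83 + 1.62×218 = 191.28 + 201.69 + 353.16 = 746.13
Index = 798.6 / 746.13 × 100 = 107.0323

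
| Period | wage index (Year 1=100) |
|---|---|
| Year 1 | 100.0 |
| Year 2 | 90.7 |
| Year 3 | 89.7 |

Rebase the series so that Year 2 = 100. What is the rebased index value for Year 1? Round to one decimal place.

110.3

Rebased(Year 1) = 100.0 / 90.7 × 100 = 110.2536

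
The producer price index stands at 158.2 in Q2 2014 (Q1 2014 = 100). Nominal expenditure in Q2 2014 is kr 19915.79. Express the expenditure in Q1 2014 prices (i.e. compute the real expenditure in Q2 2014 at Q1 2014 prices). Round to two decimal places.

12588.99

Real = Nominal ÷ (Index/100) = 19915.79 ÷ (158.2/100)
     = 19915.79 ÷ 1.582 = 12588.9949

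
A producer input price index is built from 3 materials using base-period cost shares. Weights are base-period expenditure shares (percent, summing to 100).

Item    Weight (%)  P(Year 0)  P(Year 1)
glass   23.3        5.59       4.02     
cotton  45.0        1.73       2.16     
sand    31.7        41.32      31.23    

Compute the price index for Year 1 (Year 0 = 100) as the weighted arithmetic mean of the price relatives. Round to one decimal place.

96.9

glass: 23.3 × (4.02/5.59) = 23.3 × 0.719141 = 16.7560
cotton: 45.0 × (2.16/1.73) = 45.0 × 1.248555 = 56.1850
sand: 31.7 × (31.23/41.32) = 31.7 × 0.755808 = 23.9591
Index = Σ wᵢ·(p₁ᵢ/p₀ᵢ) = 16.7560 + 56.1850 + 23.9591 = 96.9001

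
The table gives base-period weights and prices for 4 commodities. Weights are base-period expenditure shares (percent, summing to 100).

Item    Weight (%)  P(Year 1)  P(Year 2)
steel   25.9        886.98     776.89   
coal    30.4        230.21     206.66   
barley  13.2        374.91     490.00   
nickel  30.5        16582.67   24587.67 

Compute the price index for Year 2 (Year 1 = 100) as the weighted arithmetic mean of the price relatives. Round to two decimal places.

steel: 25.9 × (776.89/886.98) = 25.9 × 0.875882 = 22.6853
coal: 30.4 × (206.66/230.21) = 30.4 × 0.897702 = 27.2901
barley: 13.2 × (490.00/374.91) = 13.2 × 1.306980 = 17.2521
nickel: 30.5 × (24587.67/16582.67) = 30.5 × 1.482733 = 45.2234
Index = Σ wᵢ·(p₁ᵢ/p₀ᵢ) = 22.6853 + 27.2901 + 17.2521 + 45.2234 = 112.4510

112.45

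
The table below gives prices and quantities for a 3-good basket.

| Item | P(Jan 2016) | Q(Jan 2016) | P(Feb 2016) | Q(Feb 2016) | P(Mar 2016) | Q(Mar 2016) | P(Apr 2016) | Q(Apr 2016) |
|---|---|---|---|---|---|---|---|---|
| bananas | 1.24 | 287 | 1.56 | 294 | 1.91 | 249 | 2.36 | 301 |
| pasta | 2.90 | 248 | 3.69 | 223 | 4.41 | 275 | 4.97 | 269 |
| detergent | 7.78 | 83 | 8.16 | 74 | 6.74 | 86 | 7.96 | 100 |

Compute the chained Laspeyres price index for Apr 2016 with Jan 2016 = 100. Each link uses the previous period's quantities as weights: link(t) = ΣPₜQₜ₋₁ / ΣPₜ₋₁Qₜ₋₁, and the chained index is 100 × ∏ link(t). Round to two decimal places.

149.54

Link Jan 2016→Feb 2016:
ΣP(Feb 2016)Q(Jan 2016) = 1.56×287 + 3.69×248 + 8.16×83 = 447.72 + 915.12 + 677.28 = 2040.12
ΣP(Jan 2016)Q(Jan 2016) = 1.24×287 + 2.90×248 + 7.78×83 = 355.88 + 719.2 + 645.74 = 1720.82
link = 2040.12/1720.82 = 1.185551
Link Feb 2016→Mar 2016:
ΣP(Mar 2016)Q(Feb 2016) = 1.91×294 + 4.41×223 + 6.74×74 = 561.54 + 983.43 + 498.76 = 2043.73
ΣP(Feb 2016)Q(Feb 2016) = 1.56×294 + 3.69×223 + 8.16×74 = 458.64 + 822.87 + 603.84 = 1885.35
link = 2043.73/1885.35 = 1.084006
Link Mar 2016→Apr 2016:
ΣP(Apr 2016)Q(Mar 2016) = 2.36×249 + 4.97×275 + 7.96×86 = 587.64 + 1366.75 + 684.56 = 2638.95
ΣP(Mar 2016)Q(Mar 2016) = 1.91×249 + 4.41×275 + 6.74×86 = 475.59 + 1212.75 + 579.64 = 2267.98
link = 2638.95/2267.98 = 1.163568
Chained index = 100 × 1.185551 × 1.084006 × 1.163568 = 149.5353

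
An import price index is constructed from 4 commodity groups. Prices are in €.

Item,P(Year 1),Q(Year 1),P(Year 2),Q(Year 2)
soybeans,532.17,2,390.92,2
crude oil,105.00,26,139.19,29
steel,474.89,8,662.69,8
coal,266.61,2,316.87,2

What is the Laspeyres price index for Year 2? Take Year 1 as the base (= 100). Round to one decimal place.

127.2

Laspeyres price index uses base-period quantities as weights.
ΣP(Year 2)·Q(Year 1) = 390.92×2 + 139.19×26 + 662.69×8 + 316.87×2 = 781.84 + 3618.94 + 5301.52 + 633.74 = 10336.04
ΣP(Year 1)·Q(Year 1) = 532.17×2 + 105.00×26 + 474.89×8 + 266.61×2 = 1064.34 + 2730 + 3799.12 + 533.22 = 8126.68
Index = 10336.04 / 8126.68 × 100 = 127.1865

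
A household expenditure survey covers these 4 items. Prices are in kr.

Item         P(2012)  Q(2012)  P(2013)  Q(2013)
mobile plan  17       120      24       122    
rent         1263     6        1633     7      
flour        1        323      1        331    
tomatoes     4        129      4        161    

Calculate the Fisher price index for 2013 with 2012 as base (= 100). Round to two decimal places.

129.11

Laspeyres component (base-period weights):
ΣP(2013)Q(2012) = 24×120 + 1633×6 + 1×323 + 4×129 = 2880 + 9798 + 323 + 516 = 13517
ΣP(2012)Q(2012) = 17×120 + 1263×6 + 1×323 + 4×129 = 2040 + 7578 + 323 + 516 = 10457
L = 13517 / 10457 × 100 = 129.2627
Paasche component (current-period weights):
ΣP(2013)Q(2013) = 24×122 + 1633×7 + 1×331 + 4×161 = 2928 + 11431 + 331 + 644 = 15334
ΣP(2012)Q(2013) = 17×122 + 1263×7 + 1×331 + 4×161 = 2074 + 8841 + 331 + 644 = 11890
P = 15334 / 11890 × 100 = 128.9655
Fisher = √(L × P) = √(129.2627 × 128.9655) = 129.1140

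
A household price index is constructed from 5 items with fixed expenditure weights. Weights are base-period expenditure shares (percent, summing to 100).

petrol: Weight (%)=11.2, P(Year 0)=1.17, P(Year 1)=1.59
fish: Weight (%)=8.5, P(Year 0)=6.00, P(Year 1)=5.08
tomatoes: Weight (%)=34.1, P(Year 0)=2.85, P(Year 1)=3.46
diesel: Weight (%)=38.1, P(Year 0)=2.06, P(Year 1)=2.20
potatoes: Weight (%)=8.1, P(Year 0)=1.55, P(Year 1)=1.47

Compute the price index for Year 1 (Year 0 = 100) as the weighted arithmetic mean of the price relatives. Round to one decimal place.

petrol: 11.2 × (1.59/1.17) = 11.2 × 1.358974 = 15.2205
fish: 8.5 × (5.08/6.00) = 8.5 × 0.846667 = 7.1967
tomatoes: 34.1 × (3.46/2.85) = 34.1 × 1.214035 = 41.3986
diesel: 38.1 × (2.20/2.06) = 38.1 × 1.067961 = 40.6893
potatoes: 8.1 × (1.47/1.55) = 8.1 × 0.948387 = 7.6819
Index = Σ wᵢ·(p₁ᵢ/p₀ᵢ) = 15.2205 + 7.1967 + 41.3986 + 40.6893 + 7.6819 = 112.1870

112.2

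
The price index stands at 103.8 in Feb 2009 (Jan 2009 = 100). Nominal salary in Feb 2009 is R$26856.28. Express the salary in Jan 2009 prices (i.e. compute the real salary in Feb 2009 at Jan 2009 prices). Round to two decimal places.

25873.10

Real = Nominal ÷ (Index/100) = 26856.28 ÷ (103.8/100)
     = 26856.28 ÷ 1.038 = 25873.1021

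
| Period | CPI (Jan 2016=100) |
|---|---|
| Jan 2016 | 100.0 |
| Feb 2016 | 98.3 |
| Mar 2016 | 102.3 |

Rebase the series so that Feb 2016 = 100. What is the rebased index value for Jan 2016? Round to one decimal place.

101.7

Rebased(Jan 2016) = 100.0 / 98.3 × 100 = 101.7294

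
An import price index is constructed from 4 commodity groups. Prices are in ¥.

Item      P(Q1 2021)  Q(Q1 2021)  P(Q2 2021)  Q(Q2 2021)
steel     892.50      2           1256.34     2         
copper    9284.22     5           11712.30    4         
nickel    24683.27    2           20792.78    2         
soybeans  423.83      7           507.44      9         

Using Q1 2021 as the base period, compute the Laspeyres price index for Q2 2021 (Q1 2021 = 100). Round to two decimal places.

Laspeyres price index uses base-period quantities as weights.
ΣP(Q2 2021)·Q(Q1 2021) = 1256.34×2 + 11712.30×5 + 20792.78×2 + 507.44×7 = 2512.68 + 58561.5 + 41585.56 + 3552.08 = 106211.82
ΣP(Q1 2021)·Q(Q1 2021) = 892.50×2 + 9284.22×5 + 24683.27×2 + 423.83×7 = 1785 + 46421.1 + 49366.54 + 2966.81 = 100539.45
Index = 106211.82 / 100539.45 × 100 = 105.6419

105.64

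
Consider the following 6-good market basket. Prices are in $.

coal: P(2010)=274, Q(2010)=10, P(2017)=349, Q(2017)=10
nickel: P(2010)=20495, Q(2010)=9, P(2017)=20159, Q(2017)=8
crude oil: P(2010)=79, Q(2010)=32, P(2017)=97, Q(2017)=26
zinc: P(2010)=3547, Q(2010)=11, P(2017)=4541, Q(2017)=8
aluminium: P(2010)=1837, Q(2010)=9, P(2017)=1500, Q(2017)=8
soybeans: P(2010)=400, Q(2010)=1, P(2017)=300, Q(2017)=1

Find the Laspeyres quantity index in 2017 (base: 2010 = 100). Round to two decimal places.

86.39

Laspeyres quantity index uses base-period prices as weights.
ΣP(2010)·Q(2017) = 274×10 + 20495×8 + 79×26 + 3547×8 + 1837×8 + 400×1 = 2740 + 163960 + 2054 + 28376 + 14696 + 400 = 212226
ΣP(2010)·Q(2010) = 274×10 + 20495×9 + 79×32 + 3547×11 + 1837×9 + 400×1 = 2740 + 184455 + 2528 + 39017 + 16533 + 400 = 245673
Index = 212226 / 245673 × 100 = 86.3856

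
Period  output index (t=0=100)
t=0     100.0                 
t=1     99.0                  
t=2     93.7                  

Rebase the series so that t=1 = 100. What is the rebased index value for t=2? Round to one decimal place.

Rebased(t=2) = 93.7 / 99.0 × 100 = 94.6465

94.6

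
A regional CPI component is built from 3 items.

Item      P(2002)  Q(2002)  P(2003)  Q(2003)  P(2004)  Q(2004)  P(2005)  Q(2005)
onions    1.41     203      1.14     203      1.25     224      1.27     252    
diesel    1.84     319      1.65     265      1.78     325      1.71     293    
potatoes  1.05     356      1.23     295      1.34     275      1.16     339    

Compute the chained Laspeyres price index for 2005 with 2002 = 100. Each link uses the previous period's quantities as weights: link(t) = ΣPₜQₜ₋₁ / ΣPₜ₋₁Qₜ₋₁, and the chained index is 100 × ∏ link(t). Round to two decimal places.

98.42

Link 2002→2003:
ΣP(2003)Q(2002) = 1.14×203 + 1.65×319 + 1.23×356 = 231.42 + 526.35 + 437.88 = 1195.65
ΣP(2002)Q(2002) = 1.41×203 + 1.84×319 + 1.05×356 = 286.23 + 586.96 + 373.8 = 1246.99
link = 1195.65/1246.99 = 0.958829
Link 2003→2004:
ΣP(2004)Q(2003) = 1.25×203 + 1.78×265 + 1.34×295 = 253.75 + 471.7 + 395.3 = 1120.75
ΣP(2003)Q(2003) = 1.14×203 + 1.65×265 + 1.23×295 = 231.42 + 437.25 + 362.85 = 1031.52
link = 1120.75/1031.52 = 1.086503
Link 2004→2005:
ΣP(2005)Q(2004) = 1.27×224 + 1.71×325 + 1.16×275 = 284.48 + 555.75 + 319 = 1159.23
ΣP(2004)Q(2004) = 1.25×224 + 1.78×325 + 1.34×275 = 280 + 578.5 + 368.5 = 1227
link = 1159.23/1227 = 0.944768
Chained index = 100 × 0.958829 × 1.086503 × 0.944768 = 98.4231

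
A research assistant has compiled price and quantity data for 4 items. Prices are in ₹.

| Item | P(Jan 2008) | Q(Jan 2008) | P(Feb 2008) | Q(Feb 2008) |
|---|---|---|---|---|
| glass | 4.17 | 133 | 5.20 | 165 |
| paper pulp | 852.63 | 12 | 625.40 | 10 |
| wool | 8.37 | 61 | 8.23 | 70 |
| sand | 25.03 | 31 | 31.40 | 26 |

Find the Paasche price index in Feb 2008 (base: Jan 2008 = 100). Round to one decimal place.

81.4

Paasche price index uses current-period quantities as weights.
ΣP(Feb 2008)·Q(Feb 2008) = 5.20×165 + 625.40×10 + 8.23×70 + 31.40×26 = 858 + 6254 + 576.1 + 816.4 = 8504.5
ΣP(Jan 2008)·Q(Feb 2008) = 4.17×165 + 852.63×10 + 8.37×70 + 25.03×26 = 688.05 + 8526.3 + 585.9 + 650.78 = 10451.03
Index = 8504.5 / 10451.03 × 100 = 81.3748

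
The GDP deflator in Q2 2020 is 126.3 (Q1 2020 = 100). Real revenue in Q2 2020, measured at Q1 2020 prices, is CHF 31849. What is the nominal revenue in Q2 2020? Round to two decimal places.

Nominal = Real × (Index/100) = 31849 × (126.3/100)
        = 31849 × 1.263 = 40225.2870

40225.29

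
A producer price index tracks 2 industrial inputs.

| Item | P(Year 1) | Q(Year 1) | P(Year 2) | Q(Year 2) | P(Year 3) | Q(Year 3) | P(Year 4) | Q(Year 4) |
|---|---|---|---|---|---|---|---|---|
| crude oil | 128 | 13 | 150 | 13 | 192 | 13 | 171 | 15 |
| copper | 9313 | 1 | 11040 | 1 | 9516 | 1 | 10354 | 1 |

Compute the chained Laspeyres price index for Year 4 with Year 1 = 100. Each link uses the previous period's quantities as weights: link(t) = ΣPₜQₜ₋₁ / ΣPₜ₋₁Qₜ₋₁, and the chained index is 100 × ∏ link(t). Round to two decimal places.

114.58

Link Year 1→Year 2:
ΣP(Year 2)Q(Year 1) = 150×13 + 11040×1 = 1950 + 11040 = 12990
ΣP(Year 1)Q(Year 1) = 128×13 + 9313×1 = 1664 + 9313 = 10977
link = 12990/10977 = 1.183383
Link Year 2→Year 3:
ΣP(Year 3)Q(Year 2) = 192×13 + 9516×1 = 2496 + 9516 = 12012
ΣP(Year 2)Q(Year 2) = 150×13 + 11040×1 = 1950 + 11040 = 12990
link = 12012/12990 = 0.924711
Link Year 3→Year 4:
ΣP(Year 4)Q(Year 3) = 171×13 + 10354×1 = 2223 + 10354 = 12577
ΣP(Year 3)Q(Year 3) = 192×13 + 9516×1 = 2496 + 9516 = 12012
link = 12577/12012 = 1.047036
Chained index = 100 × 1.183383 × 0.924711 × 1.047036 = 114.5759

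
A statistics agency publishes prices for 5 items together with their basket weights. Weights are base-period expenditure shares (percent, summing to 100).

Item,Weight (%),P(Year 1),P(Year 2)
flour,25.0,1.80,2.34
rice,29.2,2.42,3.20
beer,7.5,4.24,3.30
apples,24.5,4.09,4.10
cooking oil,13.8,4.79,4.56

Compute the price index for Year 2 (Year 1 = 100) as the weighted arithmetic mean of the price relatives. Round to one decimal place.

flour: 25.0 × (2.34/1.80) = 25.0 × 1.300000 = 32.5000
rice: 29.2 × (3.20/2.42) = 29.2 × 1.322314 = 38.6116
beer: 7.5 × (3.30/4.24) = 7.5 × 0.778302 = 5.8373
apples: 24.5 × (4.10/4.09) = 24.5 × 1.002445 = 24.5599
cooking oil: 13.8 × (4.56/4.79) = 13.8 × 0.951983 = 13.1374
Index = Σ wᵢ·(p₁ᵢ/p₀ᵢ) = 32.5000 + 38.6116 + 5.8373 + 24.5599 + 13.1374 = 114.6461

114.6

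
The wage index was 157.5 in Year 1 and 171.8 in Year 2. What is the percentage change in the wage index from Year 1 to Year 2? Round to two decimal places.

9.08%

Change = (171.8 − 157.5) / 157.5 × 100
       = 14.3 / 157.5 × 100 = 9.0794%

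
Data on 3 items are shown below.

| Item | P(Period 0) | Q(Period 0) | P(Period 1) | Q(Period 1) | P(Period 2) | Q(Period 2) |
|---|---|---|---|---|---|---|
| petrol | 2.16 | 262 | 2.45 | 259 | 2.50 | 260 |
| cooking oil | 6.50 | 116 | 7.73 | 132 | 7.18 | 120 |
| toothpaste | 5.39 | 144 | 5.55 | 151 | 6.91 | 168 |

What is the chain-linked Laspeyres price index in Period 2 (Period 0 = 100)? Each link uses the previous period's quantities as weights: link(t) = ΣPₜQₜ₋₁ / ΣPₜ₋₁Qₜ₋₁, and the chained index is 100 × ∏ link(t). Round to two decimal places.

Link Period 0→Period 1:
ΣP(Period 1)Q(Period 0) = 2.45×262 + 7.73×116 + 5.55×144 = 641.9 + 896.68 + 799.2 = 2337.78
ΣP(Period 0)Q(Period 0) = 2.16×262 + 6.50×116 + 5.39×144 = 565.92 + 754 + 776.16 = 2096.08
link = 2337.78/2096.08 = 1.115310
Link Period 1→Period 2:
ΣP(Period 2)Q(Period 1) = 2.50×259 + 7.18×132 + 6.91×151 = 647.5 + 947.76 + 1043.41 = 2638.67
ΣP(Period 1)Q(Period 1) = 2.45×259 + 7.73×132 + 5.55×151 = 634.55 + 1020.36 + 838.05 = 2492.96
link = 2638.67/2492.96 = 1.058449
Chained index = 100 × 1.115310 × 1.058449 = 118.0499

118.05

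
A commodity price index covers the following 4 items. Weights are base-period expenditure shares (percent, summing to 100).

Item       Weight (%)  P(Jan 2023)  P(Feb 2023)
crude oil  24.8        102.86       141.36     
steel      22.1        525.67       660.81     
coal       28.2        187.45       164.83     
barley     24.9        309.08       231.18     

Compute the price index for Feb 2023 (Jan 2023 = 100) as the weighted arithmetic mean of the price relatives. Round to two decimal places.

crude oil: 24.8 × (141.36/102.86) = 24.8 × 1.374295 = 34.0825
steel: 22.1 × (660.81/525.67) = 22.1 × 1.257081 = 27.7815
coal: 28.2 × (164.83/187.45) = 28.2 × 0.879328 = 24.7970
barley: 24.9 × (231.18/309.08) = 24.9 × 0.747962 = 18.6242
Index = Σ wᵢ·(p₁ᵢ/p₀ᵢ) = 34.0825 + 27.7815 + 24.7970 + 18.6242 = 105.2853

105.29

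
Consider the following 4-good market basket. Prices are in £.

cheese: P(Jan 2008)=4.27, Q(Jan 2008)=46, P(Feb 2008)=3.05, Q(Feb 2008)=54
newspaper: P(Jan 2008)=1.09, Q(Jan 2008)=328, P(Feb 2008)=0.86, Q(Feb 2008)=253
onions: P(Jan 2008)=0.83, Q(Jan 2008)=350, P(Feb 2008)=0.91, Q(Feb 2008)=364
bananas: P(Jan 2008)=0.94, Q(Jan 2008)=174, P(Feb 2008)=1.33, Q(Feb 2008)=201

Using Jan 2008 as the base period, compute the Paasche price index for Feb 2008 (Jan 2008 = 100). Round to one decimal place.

98.3

Paasche price index uses current-period quantities as weights.
ΣP(Feb 2008)·Q(Feb 2008) = 3.05×54 + 0.86×253 + 0.91×364 + 1.33×201 = 164.7 + 217.58 + 331.24 + 267.33 = 980.85
ΣP(Jan 2008)·Q(Feb 2008) = 4.27×54 + 1.09×253 + 0.83×364 + 0.94×201 = 230.58 + 275.77 + 302.12 + 188.94 = 997.41
Index = 980.85 / 997.41 × 100 = 98.3397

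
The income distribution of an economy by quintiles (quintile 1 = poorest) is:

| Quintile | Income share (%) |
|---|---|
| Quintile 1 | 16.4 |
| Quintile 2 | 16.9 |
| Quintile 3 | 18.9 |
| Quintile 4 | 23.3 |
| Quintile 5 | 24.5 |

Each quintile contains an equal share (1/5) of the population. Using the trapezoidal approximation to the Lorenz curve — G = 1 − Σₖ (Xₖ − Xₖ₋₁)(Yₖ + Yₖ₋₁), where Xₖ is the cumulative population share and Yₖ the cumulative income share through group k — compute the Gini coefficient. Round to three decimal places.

Cumulative income shares Yₖ: 0.1640, 0.3330, 0.5220, 0.7550, 1.0000
Σ (Xₖ−Xₖ₋₁)(Yₖ+Yₖ₋₁) = (1/5)(0.1640+0.0000) + (1/5)(0.3330+0.1640) + (1/5)(0.5220+0.3330) + (1/5)(0.7550+0.5220) + (1/5)(1.0000+0.7550)
  = 0.0328 + 0.0994 + 0.1710 + 0.2554 + 0.3510 = 0.9096
G = 1 − 0.9096 = 0.0904

0.090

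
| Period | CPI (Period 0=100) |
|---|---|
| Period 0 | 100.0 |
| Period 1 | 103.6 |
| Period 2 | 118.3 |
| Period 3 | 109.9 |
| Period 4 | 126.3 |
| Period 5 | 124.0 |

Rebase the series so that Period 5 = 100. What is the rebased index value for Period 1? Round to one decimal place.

Rebased(Period 1) = 103.6 / 124.0 × 100 = 83.5484

83.5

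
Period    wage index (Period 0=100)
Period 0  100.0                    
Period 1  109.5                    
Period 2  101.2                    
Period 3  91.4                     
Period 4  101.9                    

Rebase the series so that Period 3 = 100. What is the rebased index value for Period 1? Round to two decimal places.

Rebased(Period 1) = 109.5 / 91.4 × 100 = 119.8031

119.80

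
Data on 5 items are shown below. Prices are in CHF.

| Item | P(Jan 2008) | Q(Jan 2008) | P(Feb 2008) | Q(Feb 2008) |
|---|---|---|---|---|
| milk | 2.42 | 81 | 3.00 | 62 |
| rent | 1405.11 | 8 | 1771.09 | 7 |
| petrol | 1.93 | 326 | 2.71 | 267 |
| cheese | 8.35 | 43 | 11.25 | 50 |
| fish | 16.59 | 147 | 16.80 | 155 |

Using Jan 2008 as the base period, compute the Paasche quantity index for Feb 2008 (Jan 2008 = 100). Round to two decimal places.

Paasche quantity index uses current-period prices as weights.
ΣP(Feb 2008)·Q(Feb 2008) = 3.00×62 + 1771.09×7 + 2.71×267 + 11.25×50 + 16.80×155 = 186 + 12397.63 + 723.57 + 562.5 + 2604 = 16473.7
ΣP(Feb 2008)·Q(Jan 2008) = 3.00×81 + 1771.09×8 + 2.71×326 + 11.25×43 + 16.80×147 = 243 + 14168.72 + 883.46 + 483.75 + 2469.6 = 18248.53
Index = 16473.7 / 18248.53 × 100 = 90.2741

90.27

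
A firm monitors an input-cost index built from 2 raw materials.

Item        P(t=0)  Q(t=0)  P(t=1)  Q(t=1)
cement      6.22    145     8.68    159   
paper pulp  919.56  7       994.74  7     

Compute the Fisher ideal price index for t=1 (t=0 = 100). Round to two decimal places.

112.19

Laspeyres component (base-period weights):
ΣP(t=1)Q(t=0) = 8.68×145 + 994.74×7 = 1258.6 + 6963.18 = 8221.78
ΣP(t=0)Q(t=0) = 6.22×145 + 919.56×7 = 901.9 + 6436.92 = 7338.82
L = 8221.78 / 7338.82 × 100 = 112.0314
Paasche component (current-period weights):
ΣP(t=1)Q(t=1) = 8.68×159 + 994.74×7 = 1380.12 + 6963.18 = 8343.3
ΣP(t=0)Q(t=1) = 6.22×159 + 919.56×7 = 988.98 + 6436.92 = 7425.9
P = 8343.3 / 7425.9 × 100 = 112.3541
Fisher = √(L × P) = √(112.0314 × 112.3541) = 112.1926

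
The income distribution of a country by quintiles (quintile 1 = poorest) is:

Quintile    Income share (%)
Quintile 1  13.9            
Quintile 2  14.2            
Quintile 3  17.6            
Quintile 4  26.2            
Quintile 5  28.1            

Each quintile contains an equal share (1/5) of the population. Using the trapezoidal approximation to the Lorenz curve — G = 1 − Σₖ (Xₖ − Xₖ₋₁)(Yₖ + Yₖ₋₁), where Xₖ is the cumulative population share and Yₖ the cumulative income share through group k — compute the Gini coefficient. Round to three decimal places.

Cumulative income shares Yₖ: 0.1390, 0.2810, 0.4570, 0.7190, 1.0000
Σ (Xₖ−Xₖ₋₁)(Yₖ+Yₖ₋₁) = (1/5)(0.1390+0.0000) + (1/5)(0.2810+0.1390) + (1/5)(0.4570+0.2810) + (1/5)(0.7190+0.4570) + (1/5)(1.0000+0.7190)
  = 0.0278 + 0.0840 + 0.1476 + 0.2352 + 0.3438 = 0.8384
G = 1 − 0.8384 = 0.1616

0.162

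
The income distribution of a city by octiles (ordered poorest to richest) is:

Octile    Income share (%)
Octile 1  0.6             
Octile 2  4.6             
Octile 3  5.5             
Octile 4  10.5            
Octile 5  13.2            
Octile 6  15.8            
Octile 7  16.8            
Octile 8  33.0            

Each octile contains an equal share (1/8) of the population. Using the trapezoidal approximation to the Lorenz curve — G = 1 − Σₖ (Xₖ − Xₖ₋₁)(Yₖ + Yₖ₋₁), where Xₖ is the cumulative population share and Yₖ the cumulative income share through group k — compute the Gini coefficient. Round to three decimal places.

0.402

Cumulative income shares Yₖ: 0.0060, 0.0520, 0.1070, 0.2120, 0.3440, 0.5020, 0.6700, 1.0000
Σ (Xₖ−Xₖ₋₁)(Yₖ+Yₖ₋₁) = (1/8)(0.0060+0.0000) + (1/8)(0.0520+0.0060) + (1/8)(0.1070+0.0520) + (1/8)(0.2120+0.1070) + (1/8)(0.3440+0.2120) + (1/8)(0.5020+0.3440) + (1/8)(0.6700+0.5020) + (1/8)(1.0000+0.6700)
  = 0.0008 + 0.0072 + 0.0199 + 0.0399 + 0.0695 + 0.1057 + 0.1465 + 0.2087 = 0.5982
G = 1 − 0.5982 = 0.4018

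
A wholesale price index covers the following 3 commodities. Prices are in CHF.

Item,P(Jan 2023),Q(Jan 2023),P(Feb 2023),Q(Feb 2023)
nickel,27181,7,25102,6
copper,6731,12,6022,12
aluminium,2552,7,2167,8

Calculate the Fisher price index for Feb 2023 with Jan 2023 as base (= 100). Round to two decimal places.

Laspeyres component (base-period weights):
ΣP(Feb 2023)Q(Jan 2023) = 25102×7 + 6022×12 + 2167×7 = 175714 + 72264 + 15169 = 263147
ΣP(Jan 2023)Q(Jan 2023) = 27181×7 + 6731×12 + 2552×7 = 190267 + 80772 + 17864 = 288903
L = 263147 / 288903 × 100 = 91.0849
Paasche component (current-period weights):
ΣP(Feb 2023)Q(Feb 2023) = 25102×6 + 6022×12 + 2167×8 = 150612 + 72264 + 17336 = 240212
ΣP(Jan 2023)Q(Feb 2023) = 27181×6 + 6731×12 + 2552×8 = 163086 + 80772 + 20416 = 264274
P = 240212 / 264274 × 100 = 90.8951
Fisher = √(L × P) = √(91.0849 × 90.8951) = 90.9899

90.99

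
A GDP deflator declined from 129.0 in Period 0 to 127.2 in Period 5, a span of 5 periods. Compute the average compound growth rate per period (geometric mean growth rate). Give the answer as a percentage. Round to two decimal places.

Growth factor = (127.2/129.0)^(1/5) = (0.986047)^(1/5) = 0.997194
Growth rate = 0.997194 − 1 = -0.002806 = -0.2806%

-0.28%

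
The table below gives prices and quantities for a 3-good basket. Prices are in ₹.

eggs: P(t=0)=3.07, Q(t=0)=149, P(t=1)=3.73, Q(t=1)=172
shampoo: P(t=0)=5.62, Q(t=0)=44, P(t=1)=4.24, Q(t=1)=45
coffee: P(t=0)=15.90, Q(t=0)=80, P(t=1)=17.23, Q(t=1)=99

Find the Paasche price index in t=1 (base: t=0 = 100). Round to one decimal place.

107.8

Paasche price index uses current-period quantities as weights.
ΣP(t=1)·Q(t=1) = 3.73×172 + 4.24×45 + 17.23×99 = 641.56 + 190.8 + 1705.77 = 2538.13
ΣP(t=0)·Q(t=1) = 3.07×172 + 5.62×45 + 15.90×99 = 528.04 + 252.9 + 1574.1 = 2355.04
Index = 2538.13 / 2355.04 × 100 = 107.7744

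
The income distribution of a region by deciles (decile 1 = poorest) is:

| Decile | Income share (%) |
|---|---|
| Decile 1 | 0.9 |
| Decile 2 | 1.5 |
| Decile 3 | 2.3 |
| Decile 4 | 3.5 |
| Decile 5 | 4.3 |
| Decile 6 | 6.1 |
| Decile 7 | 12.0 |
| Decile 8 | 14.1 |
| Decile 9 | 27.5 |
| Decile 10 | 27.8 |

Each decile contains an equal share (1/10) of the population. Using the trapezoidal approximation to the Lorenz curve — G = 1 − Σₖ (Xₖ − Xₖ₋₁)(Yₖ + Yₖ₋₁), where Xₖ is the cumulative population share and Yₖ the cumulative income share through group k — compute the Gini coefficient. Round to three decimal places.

0.510

Cumulative income shares Yₖ: 0.0090, 0.0240, 0.0470, 0.0820, 0.1250, 0.1860, 0.3060, 0.4470, 0.7220, 1.0000
Σ (Xₖ−Xₖ₋₁)(Yₖ+Yₖ₋₁) = (1/10)(0.0090+0.0000) + (1/10)(0.0240+0.0090) + (1/10)(0.0470+0.0240) + (1/10)(0.0820+0.0470) + (1/10)(0.1250+0.0820) + (1/10)(0.1860+0.1250) + (1/10)(0.3060+0.1860) + (1/10)(0.4470+0.3060) + (1/10)(0.7220+0.4470) + (1/10)(1.0000+0.7220)
  = 0.0009 + 0.0033 + 0.0071 + 0.0129 + 0.0207 + 0.0311 + 0.0492 + 0.0753 + 0.1169 + 0.1722 = 0.4896
G = 1 − 0.4896 = 0.5104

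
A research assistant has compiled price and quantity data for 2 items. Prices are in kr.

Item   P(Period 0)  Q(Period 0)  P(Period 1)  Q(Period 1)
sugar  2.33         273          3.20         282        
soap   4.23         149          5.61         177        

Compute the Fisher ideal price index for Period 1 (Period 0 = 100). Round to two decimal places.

134.91

Laspeyres component (base-period weights):
ΣP(Period 1)Q(Period 0) = 3.20×273 + 5.61×149 = 873.6 + 835.89 = 1709.49
ΣP(Period 0)Q(Period 0) = 2.33×273 + 4.23×149 = 636.09 + 630.27 = 1266.36
L = 1709.49 / 1266.36 × 100 = 134.9924
Paasche component (current-period weights):
ΣP(Period 1)Q(Period 1) = 3.20×282 + 5.61×177 = 902.4 + 992.97 = 1895.37
ΣP(Period 0)Q(Period 1) = 2.33×282 + 4.23×177 = 657.06 + 748.71 = 1405.77
P = 1895.37 / 1405.77 × 100 = 134.8279
Fisher = √(L × P) = √(134.9924 × 134.8279) = 134.9101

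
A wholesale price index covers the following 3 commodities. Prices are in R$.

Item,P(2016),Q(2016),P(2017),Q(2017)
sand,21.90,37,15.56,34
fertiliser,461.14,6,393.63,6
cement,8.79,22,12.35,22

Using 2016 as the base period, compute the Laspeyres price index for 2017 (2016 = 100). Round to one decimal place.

Laspeyres price index uses base-period quantities as weights.
ΣP(2017)·Q(2016) = 15.56×37 + 393.63×6 + 12.35×22 = 575.72 + 2361.78 + 271.7 = 3209.2
ΣP(2016)·Q(2016) = 21.90×37 + 461.14×6 + 8.79×22 = 810.3 + 2766.84 + 193.38 = 3770.52
Index = 3209.2 / 3770.52 × 100 = 85.1129

85.1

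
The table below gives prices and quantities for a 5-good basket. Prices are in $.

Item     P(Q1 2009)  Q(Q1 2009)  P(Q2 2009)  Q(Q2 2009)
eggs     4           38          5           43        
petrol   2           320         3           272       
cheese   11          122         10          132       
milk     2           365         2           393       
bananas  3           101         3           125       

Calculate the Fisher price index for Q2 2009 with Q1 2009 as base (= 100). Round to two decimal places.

Laspeyres component (base-period weights):
ΣP(Q2 2009)Q(Q1 2009) = 5×38 + 3×320 + 10×122 + 2×365 + 3×101 = 190 + 960 + 1220 + 730 + 303 = 3403
ΣP(Q1 2009)Q(Q1 2009) = 4×38 + 2×320 + 11×122 + 2×365 + 3×101 = 152 + 640 + 1342 + 730 + 303 = 3167
L = 3403 / 3167 × 100 = 107.4518
Paasche component (current-period weights):
ΣP(Q2 2009)Q(Q2 2009) = 5×43 + 3×272 + 10×132 + 2×393 + 3×125 = 215 + 816 + 1320 + 786 + 375 = 3512
ΣP(Q1 2009)Q(Q2 2009) = 4×43 + 2×272 + 11×132 + 2×393 + 3×125 = 172 + 544 + 1452 + 786 + 375 = 3329
P = 3512 / 3329 × 100 = 105.4971
Fisher = √(L × P) = √(107.4518 × 105.4971) = 106.4700

106.47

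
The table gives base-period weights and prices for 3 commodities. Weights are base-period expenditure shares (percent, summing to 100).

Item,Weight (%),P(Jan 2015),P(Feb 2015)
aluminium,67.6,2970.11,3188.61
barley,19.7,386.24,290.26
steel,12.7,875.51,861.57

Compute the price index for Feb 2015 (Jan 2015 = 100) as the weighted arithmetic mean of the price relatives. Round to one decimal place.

99.9

aluminium: 67.6 × (3188.61/2970.11) = 67.6 × 1.073566 = 72.5731
barley: 19.7 × (290.26/386.24) = 19.7 × 0.751502 = 14.8046
steel: 12.7 × (861.57/875.51) = 12.7 × 0.984078 = 12.4978
Index = Σ wᵢ·(p₁ᵢ/p₀ᵢ) = 72.5731 + 14.8046 + 12.4978 = 99.8755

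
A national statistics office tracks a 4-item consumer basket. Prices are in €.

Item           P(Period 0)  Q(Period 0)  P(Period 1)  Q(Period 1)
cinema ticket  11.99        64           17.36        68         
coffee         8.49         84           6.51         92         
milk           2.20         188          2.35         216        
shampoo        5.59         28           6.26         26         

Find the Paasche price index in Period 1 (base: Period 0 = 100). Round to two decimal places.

110.50

Paasche price index uses current-period quantities as weights.
ΣP(Period 1)·Q(Period 1) = 17.36×68 + 6.51×92 + 2.35×216 + 6.26×26 = 1180.48 + 598.92 + 507.6 + 162.76 = 2449.76
ΣP(Period 0)·Q(Period 1) = 11.99×68 + 8.49×92 + 2.20×216 + 5.59×26 = 815.32 + 781.08 + 475.2 + 145.34 = 2216.94
Index = 2449.76 / 2216.94 × 100 = 110.5019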